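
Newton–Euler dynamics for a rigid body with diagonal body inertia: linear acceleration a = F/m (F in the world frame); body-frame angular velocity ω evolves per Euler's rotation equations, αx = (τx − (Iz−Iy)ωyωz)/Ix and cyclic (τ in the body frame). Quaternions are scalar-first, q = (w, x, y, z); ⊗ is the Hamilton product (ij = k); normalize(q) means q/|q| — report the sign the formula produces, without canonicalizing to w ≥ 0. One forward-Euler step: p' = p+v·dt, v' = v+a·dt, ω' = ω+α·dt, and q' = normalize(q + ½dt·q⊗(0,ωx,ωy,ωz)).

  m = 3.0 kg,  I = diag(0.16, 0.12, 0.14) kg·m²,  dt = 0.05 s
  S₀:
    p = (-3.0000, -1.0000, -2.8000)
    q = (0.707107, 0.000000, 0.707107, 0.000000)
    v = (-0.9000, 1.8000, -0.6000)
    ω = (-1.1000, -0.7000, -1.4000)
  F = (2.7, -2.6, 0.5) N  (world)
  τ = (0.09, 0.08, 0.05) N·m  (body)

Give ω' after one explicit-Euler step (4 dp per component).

ω×(Iω) gyroscopic = (0.0196, 0.0308, -0.0308)
(τ − ω×Iω)/I = (0.4400, 0.4100, 0.5771)
new body rate ω' = (-1.0780, -0.6795, -1.3711)

ω' = (-1.0780, -0.6795, -1.3711)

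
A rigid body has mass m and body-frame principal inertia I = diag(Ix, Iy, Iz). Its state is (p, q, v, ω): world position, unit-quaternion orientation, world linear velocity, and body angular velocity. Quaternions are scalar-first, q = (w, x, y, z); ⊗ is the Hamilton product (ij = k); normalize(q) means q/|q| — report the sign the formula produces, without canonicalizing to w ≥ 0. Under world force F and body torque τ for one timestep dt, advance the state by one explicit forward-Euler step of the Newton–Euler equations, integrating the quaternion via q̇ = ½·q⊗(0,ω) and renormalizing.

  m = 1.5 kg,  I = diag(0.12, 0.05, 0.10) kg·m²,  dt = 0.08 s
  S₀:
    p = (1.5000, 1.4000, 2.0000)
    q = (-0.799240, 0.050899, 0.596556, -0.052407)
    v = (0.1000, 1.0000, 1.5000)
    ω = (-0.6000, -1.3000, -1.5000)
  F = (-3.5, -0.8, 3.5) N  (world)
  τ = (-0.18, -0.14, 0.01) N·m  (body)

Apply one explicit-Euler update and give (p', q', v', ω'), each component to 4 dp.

p' = (1.5080, 1.4800, 2.1200)
q' = (-0.7675, 0.0315, 0.6402, 0.0072)
v' = (-0.0867, 0.9573, 1.6867)
ω' = (-0.7850, -1.5528, -1.4483)

a = (-2.3333, -0.5333, 2.3333)
p + v·dt = (1.5080, 1.4800, 2.1200)
v + (F/m)dt = (-0.0867, 0.9573, 1.6867)
ω×(Iω) gyroscopic = (0.0975, 0.0180, -0.0546)
(τ − ω×Iω)/I = (-2.3125, -3.1600, 0.6460)
ω' = ω + α·dt = (-0.7850, -1.5528, -1.4483)
q⊗(0,ω) = (0.7274517, -0.4834191, 1.1468047, 1.4906249)
q' = normalize(q + ½dt·q⊗(0,ω)) = (-0.7675, 0.0315, 0.6402, 0.0072)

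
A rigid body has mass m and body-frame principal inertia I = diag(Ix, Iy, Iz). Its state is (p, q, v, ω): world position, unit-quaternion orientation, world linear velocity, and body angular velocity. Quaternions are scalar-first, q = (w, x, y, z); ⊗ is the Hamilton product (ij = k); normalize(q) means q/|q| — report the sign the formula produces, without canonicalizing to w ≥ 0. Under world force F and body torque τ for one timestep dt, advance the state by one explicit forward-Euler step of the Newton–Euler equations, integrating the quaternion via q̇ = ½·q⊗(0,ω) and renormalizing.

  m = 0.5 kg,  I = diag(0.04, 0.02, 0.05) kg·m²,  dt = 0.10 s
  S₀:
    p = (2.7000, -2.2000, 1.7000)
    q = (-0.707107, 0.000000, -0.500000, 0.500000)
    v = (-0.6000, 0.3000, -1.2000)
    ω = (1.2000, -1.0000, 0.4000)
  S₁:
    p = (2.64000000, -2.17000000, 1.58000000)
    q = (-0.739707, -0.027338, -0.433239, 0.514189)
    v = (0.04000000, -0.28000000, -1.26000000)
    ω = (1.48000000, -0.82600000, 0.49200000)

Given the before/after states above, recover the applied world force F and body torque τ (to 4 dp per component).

F = (3.2000, -2.9000, -0.3000)
τ = (0.1000, 0.0300, 0.0700)

velocity change Δv = (0.64000000, -0.58000000, -0.06000000)
applied force F = (3.2000, -2.9000, -0.3000)
rate change Δω = (0.28000000, 0.17400000, 0.09200000)
gyro term ω₀×Iω₀ = (-0.0120, -0.0048, 0.0240)
I·α + gyro = (0.1000, 0.0300, 0.0700)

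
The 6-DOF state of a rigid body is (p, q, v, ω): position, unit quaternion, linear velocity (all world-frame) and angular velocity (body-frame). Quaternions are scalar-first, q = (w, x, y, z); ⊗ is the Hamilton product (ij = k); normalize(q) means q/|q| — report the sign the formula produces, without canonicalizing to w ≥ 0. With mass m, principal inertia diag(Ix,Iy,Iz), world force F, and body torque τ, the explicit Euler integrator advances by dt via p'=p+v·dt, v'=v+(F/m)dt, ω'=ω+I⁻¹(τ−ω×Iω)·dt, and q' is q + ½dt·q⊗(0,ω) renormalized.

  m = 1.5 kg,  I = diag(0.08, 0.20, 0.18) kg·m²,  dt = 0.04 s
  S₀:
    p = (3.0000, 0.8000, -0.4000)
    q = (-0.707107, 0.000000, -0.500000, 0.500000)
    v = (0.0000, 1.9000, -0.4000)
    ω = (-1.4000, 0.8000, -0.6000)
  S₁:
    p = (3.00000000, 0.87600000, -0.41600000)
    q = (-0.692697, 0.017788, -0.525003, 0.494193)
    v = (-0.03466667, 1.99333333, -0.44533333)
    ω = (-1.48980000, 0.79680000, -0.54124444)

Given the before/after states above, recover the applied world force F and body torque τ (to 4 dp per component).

F = (-1.3000, 3.5000, -1.7000)
τ = (-0.1700, -0.1000, 0.1300)

Δv = v₁−v₀ = (-0.03466667, 0.09333333, -0.04533333)
F = m·Δv/dt = (-1.3000, 3.5000, -1.7000)
ω₁ − ω₀ = (-0.08980000, -0.00320000, 0.05875556)
ω₀×(Iω₀) = (0.0096, -0.0840, -0.1344)
τ = I·(Δω/dt) + ω₀×(Iω₀) = (-0.1700, -0.1000, 0.1300)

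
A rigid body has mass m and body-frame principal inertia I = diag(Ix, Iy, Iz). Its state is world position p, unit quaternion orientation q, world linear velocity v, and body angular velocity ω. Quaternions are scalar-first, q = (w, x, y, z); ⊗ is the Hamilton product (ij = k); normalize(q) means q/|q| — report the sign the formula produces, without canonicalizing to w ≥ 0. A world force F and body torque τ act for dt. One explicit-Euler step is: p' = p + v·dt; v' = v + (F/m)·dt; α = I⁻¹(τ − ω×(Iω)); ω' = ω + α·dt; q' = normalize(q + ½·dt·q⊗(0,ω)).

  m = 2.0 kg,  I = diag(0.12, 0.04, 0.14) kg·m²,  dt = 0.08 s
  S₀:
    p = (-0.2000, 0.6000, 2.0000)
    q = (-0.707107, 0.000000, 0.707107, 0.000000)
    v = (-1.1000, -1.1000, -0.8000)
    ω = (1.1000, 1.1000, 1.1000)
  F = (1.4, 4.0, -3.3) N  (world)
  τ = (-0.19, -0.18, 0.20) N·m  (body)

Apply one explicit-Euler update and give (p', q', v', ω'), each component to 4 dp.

p' = (-0.2880, 0.5120, 1.9360)
q' = (-0.7361, 0.0000, 0.6740, -0.0620)
v' = (-1.0440, -0.9400, -0.9320)
ω' = (0.8927, 0.7884, 1.2696)

new position p' = (-0.2880, 0.5120, 1.9360)
v' = v + a·dt = (-1.0440, -0.9400, -0.9320)
ω×(Iω) gyroscopic = (0.1210, -0.0242, -0.0968)
α = I⁻¹(τ − ω×Iω) = (-2.5917, -3.8950, 2.1200)
ω' = ω + α·dt = (0.8927, 0.7884, 1.2696)
Hamilton product q⊗(0,ω) = (-0.7778177, 0.0000000, -0.7778177, -1.5556354)
q + ½dt·q⊗(0,ω), renormalized = (-0.7361, 0.0000, 0.6740, -0.0620)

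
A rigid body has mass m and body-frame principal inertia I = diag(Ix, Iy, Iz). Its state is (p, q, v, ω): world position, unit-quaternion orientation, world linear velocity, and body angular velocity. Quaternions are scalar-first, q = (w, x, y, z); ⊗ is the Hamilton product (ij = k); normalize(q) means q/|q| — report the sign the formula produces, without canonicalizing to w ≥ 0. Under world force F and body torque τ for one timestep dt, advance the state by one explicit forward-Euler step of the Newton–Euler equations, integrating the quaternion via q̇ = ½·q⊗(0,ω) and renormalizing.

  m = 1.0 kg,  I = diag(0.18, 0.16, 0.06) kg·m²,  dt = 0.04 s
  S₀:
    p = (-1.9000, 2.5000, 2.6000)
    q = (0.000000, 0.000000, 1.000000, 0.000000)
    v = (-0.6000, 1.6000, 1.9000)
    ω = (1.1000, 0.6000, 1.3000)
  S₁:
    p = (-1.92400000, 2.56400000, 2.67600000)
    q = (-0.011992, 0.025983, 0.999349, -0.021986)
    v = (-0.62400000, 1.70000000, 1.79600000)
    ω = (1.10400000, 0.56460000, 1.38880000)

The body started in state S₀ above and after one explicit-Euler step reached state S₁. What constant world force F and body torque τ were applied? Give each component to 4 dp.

F = (-0.6000, 2.5000, -2.6000)
τ = (-0.0600, 0.0300, 0.1200)

ω₁ − ω₀ = (0.00400000, -0.03540000, 0.08880000)
applied torque τ = (-0.0600, 0.0300, 0.1200)
v₁ − v₀ = (-0.02400000, 0.10000000, -0.10400000)
F = m·Δv/dt = (-0.6000, 2.5000, -2.6000)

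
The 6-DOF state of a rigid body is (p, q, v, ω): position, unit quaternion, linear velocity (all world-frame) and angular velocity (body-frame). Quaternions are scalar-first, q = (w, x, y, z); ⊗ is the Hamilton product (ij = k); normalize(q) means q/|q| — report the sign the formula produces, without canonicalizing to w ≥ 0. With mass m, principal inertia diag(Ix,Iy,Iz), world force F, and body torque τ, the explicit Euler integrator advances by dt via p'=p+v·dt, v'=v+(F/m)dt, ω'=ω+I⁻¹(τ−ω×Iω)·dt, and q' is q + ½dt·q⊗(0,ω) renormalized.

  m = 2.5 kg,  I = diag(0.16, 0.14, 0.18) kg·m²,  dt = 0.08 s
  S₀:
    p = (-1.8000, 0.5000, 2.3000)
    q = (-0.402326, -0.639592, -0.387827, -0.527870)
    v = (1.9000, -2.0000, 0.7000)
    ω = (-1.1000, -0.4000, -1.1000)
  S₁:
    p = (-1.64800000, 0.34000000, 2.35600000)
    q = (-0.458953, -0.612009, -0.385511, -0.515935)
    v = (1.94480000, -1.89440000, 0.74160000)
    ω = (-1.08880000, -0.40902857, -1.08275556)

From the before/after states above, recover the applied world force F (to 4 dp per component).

v₁ − v₀ = (0.04480000, 0.10560000, 0.04160000)
applied force F = (1.4000, 3.3000, 1.3000)

F = (1.4000, 3.3000, 1.3000)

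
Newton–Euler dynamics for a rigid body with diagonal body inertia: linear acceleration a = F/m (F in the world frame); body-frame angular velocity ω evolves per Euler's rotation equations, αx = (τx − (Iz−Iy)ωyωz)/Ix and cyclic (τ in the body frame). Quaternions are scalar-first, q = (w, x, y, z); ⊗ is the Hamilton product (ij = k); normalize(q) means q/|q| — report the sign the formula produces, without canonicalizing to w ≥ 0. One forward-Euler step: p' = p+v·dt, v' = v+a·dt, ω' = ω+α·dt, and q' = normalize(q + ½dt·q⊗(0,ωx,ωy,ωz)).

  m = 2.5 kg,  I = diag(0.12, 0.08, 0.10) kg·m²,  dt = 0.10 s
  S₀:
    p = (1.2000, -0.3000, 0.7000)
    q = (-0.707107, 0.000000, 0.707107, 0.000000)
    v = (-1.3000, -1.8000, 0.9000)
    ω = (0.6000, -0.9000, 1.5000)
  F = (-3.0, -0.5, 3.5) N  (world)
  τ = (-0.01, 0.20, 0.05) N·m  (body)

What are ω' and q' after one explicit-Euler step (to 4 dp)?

ω×(Iω) gyroscopic = (-0.0270, 0.0180, 0.0216)
(τ − ω×Iω)/I = (0.1417, 2.2750, 0.2840)
ω + α·dt = (0.6142, -0.6725, 1.5284)
2q̇ = q⊗(0,ω) = (0.6363963, 0.6363963, 0.6363963, -1.4849247)
q + ½dt·q⊗(0,ω), renormalized = (-0.6724, 0.0317, 0.7358, -0.0739)

ω' = (0.6142, -0.6725, 1.5284)
q' = (-0.6724, 0.0317, 0.7358, -0.0739)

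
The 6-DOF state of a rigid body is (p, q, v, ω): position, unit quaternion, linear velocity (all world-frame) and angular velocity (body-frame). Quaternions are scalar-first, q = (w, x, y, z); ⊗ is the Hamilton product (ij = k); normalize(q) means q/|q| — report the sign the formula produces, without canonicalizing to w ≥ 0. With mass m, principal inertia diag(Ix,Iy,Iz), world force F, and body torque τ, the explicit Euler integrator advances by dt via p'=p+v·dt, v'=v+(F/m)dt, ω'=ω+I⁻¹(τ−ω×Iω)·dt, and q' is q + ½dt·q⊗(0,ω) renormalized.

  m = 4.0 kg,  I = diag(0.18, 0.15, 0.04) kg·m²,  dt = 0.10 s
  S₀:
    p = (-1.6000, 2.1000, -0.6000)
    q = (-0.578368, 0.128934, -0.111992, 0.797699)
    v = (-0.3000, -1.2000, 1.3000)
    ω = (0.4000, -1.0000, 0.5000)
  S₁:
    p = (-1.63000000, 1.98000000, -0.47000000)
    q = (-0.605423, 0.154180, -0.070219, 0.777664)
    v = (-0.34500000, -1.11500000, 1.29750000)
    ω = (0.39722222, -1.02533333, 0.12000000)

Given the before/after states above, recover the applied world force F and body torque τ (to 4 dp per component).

ω₁ − ω₀ = (-0.00277778, -0.02533333, -0.38000000)
applied torque τ = (0.0500, -0.0100, -0.1400)
v₁ − v₀ = (-0.04500000, 0.08500000, -0.00250000)
m·(v₁−v₀)/dt = (-1.8000, 3.4000, -0.1000)

F = (-1.8000, 3.4000, -0.1000)
τ = (0.0500, -0.0100, -0.1400)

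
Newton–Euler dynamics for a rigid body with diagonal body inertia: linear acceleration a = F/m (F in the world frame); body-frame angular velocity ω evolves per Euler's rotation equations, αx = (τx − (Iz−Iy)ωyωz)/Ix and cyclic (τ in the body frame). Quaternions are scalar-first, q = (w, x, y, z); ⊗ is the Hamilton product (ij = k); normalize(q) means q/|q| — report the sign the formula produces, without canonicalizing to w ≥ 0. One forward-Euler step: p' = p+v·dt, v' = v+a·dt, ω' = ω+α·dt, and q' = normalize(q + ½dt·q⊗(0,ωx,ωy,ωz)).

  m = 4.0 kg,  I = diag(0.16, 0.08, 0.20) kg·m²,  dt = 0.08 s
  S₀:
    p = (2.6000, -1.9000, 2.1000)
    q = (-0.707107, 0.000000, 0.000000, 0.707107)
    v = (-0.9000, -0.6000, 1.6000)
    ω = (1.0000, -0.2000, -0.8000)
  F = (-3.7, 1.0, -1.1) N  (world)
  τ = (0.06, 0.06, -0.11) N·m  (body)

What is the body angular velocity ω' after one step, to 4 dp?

gyro term ω×Iω = (0.0192, 0.0320, 0.0160)
(τ − ω×Iω)/I = (0.2550, 0.3500, -0.6300)
ω + α·dt = (1.0204, -0.1720, -0.8504)

ω' = (1.0204, -0.1720, -0.8504)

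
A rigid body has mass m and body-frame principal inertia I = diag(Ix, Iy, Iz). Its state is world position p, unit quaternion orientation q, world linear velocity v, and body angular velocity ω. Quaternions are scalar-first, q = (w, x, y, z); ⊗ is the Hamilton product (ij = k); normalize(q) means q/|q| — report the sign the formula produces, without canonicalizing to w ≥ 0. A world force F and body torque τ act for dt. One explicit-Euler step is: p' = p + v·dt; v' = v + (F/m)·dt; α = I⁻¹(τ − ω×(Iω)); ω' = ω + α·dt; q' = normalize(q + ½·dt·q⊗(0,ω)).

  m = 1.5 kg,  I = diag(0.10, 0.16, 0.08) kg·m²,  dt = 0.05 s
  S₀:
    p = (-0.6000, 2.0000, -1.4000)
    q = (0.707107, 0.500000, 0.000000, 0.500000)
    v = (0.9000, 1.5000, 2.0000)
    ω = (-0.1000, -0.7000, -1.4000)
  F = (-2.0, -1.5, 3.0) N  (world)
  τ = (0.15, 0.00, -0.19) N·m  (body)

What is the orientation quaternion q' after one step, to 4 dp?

q' = (0.7253, 0.5066, 0.0039, 0.4661)

Hamilton product q⊗(0,ω) = (0.7500000, 0.2792893, 0.1550251, -1.3399498)
updated quaternion q' = (0.7253, 0.5066, 0.0039, 0.4661)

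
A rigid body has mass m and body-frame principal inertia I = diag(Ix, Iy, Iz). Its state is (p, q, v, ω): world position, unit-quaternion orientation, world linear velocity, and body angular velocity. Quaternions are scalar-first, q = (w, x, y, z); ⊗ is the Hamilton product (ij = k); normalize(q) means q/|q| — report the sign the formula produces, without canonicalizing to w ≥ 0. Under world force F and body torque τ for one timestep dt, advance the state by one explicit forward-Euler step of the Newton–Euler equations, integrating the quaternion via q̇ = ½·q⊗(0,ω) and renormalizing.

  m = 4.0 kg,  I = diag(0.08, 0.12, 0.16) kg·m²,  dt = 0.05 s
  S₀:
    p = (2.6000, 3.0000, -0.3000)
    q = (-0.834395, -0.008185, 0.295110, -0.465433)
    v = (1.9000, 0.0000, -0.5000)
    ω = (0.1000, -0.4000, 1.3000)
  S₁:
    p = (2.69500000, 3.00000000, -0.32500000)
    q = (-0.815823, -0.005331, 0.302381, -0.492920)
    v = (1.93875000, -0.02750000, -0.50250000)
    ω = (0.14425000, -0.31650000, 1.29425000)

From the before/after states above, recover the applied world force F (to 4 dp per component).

F = (3.1000, -2.2000, -0.2000)

v₁ − v₀ = (0.03875000, -0.02750000, -0.00250000)
applied force F = (3.1000, -2.2000, -0.2000)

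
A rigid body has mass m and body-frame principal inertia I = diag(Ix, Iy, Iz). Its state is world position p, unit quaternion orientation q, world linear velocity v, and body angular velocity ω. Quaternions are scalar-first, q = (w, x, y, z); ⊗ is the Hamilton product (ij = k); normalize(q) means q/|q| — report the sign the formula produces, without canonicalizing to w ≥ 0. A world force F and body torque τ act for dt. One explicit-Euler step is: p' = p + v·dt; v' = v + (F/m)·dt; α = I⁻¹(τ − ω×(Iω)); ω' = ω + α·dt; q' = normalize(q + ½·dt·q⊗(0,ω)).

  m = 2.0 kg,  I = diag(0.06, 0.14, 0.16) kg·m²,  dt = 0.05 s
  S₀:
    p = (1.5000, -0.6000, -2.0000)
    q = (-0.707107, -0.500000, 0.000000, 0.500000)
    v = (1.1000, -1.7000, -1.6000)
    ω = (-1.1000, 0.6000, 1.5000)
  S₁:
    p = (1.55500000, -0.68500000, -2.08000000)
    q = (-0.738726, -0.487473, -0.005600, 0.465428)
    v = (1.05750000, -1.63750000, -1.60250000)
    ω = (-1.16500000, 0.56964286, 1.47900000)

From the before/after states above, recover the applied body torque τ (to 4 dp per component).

τ = (-0.0600, 0.0800, -0.1200)

ω₁ − ω₀ = (-0.06500000, -0.03035714, -0.02100000)
τ = I·(Δω/dt) + ω₀×(Iω₀) = (-0.0600, 0.0800, -0.1200)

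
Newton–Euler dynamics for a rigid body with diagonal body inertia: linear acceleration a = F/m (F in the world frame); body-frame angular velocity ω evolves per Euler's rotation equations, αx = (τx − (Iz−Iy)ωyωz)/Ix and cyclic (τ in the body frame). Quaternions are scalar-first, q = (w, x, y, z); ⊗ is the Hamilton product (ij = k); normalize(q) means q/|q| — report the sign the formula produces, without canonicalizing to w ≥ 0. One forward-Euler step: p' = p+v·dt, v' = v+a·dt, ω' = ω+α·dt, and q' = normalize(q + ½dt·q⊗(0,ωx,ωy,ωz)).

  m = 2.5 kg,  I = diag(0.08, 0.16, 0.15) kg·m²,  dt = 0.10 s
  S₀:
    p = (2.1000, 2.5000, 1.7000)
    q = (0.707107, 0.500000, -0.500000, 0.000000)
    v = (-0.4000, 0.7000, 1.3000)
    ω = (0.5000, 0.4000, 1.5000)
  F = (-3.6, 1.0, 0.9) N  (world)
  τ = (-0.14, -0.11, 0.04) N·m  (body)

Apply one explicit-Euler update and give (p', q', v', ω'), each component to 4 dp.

p' = (2.0600, 2.5700, 1.8300)
q' = (0.7023, 0.4786, -0.5216, 0.0753)
v' = (-0.5440, 0.7400, 1.3360)
ω' = (0.3325, 0.3641, 1.5160)

new position p' = (2.0600, 2.5700, 1.8300)
new velocity v' = (-0.5440, 0.7400, 1.3360)
ω×(Iω) gyroscopic = (-0.0060, -0.0525, 0.0160)
angular accel α = (-1.6750, -0.3594, 0.1600)
ω + α·dt = (0.3325, 0.3641, 1.5160)
q⊗(0,ω) = (-0.0500000, -0.3964465, -0.4671572, 1.5106605)
updated quaternion q' = (0.7023, 0.4786, -0.5216, 0.0753)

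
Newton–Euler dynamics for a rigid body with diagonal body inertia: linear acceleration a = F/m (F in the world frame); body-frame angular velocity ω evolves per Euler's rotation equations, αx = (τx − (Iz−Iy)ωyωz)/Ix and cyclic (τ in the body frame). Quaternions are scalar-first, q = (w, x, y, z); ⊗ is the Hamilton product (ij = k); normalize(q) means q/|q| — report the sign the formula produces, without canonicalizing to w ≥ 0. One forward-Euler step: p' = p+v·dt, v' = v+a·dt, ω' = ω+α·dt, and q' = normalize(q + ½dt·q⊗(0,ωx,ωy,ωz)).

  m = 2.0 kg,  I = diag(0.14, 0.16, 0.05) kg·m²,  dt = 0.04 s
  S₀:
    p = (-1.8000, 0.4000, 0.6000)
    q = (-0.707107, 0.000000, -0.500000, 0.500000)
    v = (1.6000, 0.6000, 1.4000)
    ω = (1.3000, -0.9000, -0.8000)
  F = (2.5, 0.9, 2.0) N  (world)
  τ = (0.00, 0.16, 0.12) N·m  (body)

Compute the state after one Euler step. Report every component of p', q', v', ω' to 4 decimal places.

p' = (-1.7360, 0.4240, 0.6560)
q' = (-0.7077, -0.0014, -0.4740, 0.5240)
v' = (1.6500, 0.6180, 1.4400)
ω' = (1.3226, -0.8366, -0.6853)

linear accel F/m = (1.2500, 0.4500, 1.0000)
p' = p + v·dt = (-1.7360, 0.4240, 0.6560)
v + (F/m)dt = (1.6500, 0.6180, 1.4400)
ω×(Iω) gyroscopic = (-0.0792, -0.0936, -0.0234)
α = I⁻¹(τ − ω×Iω) = (0.5657, 1.5850, 2.8680)
ω + α·dt = (1.3226, -0.8366, -0.6853)
Hamilton product q⊗(0,ω) = (-0.0500000, -0.0692391, 1.2863963, 1.2156856)
q + ½dt·q⊗(0,ω), renormalized = (-0.7077, -0.0014, -0.4740, 0.5240)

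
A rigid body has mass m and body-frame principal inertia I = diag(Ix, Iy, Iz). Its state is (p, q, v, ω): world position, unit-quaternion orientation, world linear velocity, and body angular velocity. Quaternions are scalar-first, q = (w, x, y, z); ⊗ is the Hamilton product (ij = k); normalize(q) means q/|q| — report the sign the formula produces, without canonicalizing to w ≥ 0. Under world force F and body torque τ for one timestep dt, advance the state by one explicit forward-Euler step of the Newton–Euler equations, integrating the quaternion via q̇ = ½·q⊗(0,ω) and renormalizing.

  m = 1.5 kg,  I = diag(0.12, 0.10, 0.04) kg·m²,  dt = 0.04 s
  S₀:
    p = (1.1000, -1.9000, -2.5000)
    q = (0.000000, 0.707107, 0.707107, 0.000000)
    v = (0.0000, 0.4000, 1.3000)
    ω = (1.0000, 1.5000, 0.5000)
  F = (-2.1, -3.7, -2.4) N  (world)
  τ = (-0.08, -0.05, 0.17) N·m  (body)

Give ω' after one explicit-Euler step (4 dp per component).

ω' = (0.9883, 1.4640, 0.7000)

ω×(Iω) gyroscopic = (-0.0450, 0.0400, -0.0300)
(τ − ω×Iω)/I = (-0.2917, -0.9000, 5.0000)
new body rate ω' = (0.9883, 1.4640, 0.7000)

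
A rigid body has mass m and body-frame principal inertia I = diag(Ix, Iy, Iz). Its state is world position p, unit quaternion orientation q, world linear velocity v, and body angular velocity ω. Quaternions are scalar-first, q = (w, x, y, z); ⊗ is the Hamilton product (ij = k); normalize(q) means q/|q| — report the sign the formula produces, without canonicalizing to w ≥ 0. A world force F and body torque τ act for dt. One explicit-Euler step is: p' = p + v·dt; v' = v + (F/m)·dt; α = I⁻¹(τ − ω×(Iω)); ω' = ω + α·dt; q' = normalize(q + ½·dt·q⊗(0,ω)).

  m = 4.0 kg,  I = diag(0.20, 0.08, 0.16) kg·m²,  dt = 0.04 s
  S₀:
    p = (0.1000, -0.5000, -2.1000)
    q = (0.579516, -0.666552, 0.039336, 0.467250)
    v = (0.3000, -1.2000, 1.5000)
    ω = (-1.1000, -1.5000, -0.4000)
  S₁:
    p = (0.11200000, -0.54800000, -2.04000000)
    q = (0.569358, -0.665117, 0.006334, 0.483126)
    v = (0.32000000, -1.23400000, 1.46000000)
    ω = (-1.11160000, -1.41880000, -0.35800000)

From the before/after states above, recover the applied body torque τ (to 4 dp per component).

τ = (-0.0100, 0.1800, -0.0300)

ω₁ − ω₀ = (-0.01160000, 0.08120000, 0.04200000)
τ = I·(Δω/dt) + ω₀×(Iω₀) = (-0.0100, 0.1800, -0.0300)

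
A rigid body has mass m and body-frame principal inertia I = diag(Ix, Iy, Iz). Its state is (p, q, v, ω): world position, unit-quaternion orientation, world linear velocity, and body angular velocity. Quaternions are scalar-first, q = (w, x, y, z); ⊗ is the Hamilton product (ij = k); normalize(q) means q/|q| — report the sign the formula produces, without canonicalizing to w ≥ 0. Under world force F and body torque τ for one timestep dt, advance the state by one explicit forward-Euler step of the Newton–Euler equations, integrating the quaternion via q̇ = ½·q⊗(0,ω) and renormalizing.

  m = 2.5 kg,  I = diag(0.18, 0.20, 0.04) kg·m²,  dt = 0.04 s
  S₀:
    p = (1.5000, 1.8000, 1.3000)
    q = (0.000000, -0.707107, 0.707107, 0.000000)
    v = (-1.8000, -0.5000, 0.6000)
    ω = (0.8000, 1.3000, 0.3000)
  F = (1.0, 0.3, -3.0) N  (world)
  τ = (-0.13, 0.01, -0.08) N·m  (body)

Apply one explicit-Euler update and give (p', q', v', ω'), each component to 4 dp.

p + v·dt = (1.4280, 1.7800, 1.3240)
v + (F/m)dt = (-1.7840, -0.4952, 0.5520)
precession coupling ω×(Iω) = (-0.0624, 0.0336, 0.0208)
α = I⁻¹(τ − ω×Iω) = (-0.3756, -0.1180, -2.5200)
ω' = ω + α·dt = (0.7850, 1.2953, 0.1992)
q⊗(0,ω) = (-0.3535535, 0.2121321, 0.2121321, -1.4849247)
updated quaternion q' = (-0.0071, -0.7025, 0.7110, -0.0297)

p' = (1.4280, 1.7800, 1.3240)
q' = (-0.0071, -0.7025, 0.7110, -0.0297)
v' = (-1.7840, -0.4952, 0.5520)
ω' = (0.7850, 1.2953, 0.1992)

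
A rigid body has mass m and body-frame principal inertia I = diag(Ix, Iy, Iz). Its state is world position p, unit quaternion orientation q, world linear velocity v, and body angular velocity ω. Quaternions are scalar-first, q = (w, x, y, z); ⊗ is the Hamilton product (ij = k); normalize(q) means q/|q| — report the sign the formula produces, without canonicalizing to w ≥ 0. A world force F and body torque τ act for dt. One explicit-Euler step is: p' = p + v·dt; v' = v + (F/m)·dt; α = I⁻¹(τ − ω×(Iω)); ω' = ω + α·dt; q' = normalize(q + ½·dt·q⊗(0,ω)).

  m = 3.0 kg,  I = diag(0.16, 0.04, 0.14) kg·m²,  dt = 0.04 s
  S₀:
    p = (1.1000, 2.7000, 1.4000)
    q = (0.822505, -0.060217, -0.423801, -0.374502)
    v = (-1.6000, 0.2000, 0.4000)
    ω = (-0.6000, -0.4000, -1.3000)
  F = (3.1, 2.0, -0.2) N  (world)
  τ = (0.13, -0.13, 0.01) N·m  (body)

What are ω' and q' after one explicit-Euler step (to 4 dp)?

gyro term ω×Iω = (0.0520, 0.0156, -0.0288)
α = I⁻¹(τ − ω×Iω) = (0.4875, -3.6400, 0.2771)
new body rate ω' = (-0.5805, -0.5456, -1.2889)
Hamilton product q⊗(0,ω) = (-0.6925032, -0.0923625, -0.1825829, -1.2994503)
updated quaternion q' = (0.8083, -0.0620, -0.4273, -0.4003)

ω' = (-0.5805, -0.5456, -1.2889)
q' = (0.8083, -0.0620, -0.4273, -0.4003)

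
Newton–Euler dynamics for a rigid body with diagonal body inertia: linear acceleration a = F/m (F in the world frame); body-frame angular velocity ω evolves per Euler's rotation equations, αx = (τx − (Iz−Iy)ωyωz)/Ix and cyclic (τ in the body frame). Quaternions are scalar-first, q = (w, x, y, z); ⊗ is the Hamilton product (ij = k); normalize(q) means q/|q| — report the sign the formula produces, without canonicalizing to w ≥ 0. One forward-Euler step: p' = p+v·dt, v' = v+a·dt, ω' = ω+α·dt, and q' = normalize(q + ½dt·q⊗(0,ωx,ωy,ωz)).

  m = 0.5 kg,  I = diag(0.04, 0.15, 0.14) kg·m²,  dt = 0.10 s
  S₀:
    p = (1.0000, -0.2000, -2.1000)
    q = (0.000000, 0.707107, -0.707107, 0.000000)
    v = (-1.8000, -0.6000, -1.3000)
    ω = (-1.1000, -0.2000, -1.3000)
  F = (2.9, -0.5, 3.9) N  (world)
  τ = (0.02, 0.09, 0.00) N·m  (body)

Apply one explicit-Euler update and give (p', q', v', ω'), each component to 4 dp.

(τ − ω×Iω)/I = (0.5650, 1.5533, -0.1729)
ω + α·dt = (-1.0435, -0.0447, -1.3173)
2q̇ = q⊗(0,ω) = (0.6363963, 0.9192391, 0.9192391, -0.9192391)
q + ½dt·q⊗(0,ω), renormalized = (0.0317, 0.7503, -0.6587, -0.0458)
p' = p + v·dt = (0.8200, -0.2600, -2.2300)
new velocity v' = (-1.2200, -0.7000, -0.5200)

p' = (0.8200, -0.2600, -2.2300)
q' = (0.0317, 0.7503, -0.6587, -0.0458)
v' = (-1.2200, -0.7000, -0.5200)
ω' = (-1.0435, -0.0447, -1.3173)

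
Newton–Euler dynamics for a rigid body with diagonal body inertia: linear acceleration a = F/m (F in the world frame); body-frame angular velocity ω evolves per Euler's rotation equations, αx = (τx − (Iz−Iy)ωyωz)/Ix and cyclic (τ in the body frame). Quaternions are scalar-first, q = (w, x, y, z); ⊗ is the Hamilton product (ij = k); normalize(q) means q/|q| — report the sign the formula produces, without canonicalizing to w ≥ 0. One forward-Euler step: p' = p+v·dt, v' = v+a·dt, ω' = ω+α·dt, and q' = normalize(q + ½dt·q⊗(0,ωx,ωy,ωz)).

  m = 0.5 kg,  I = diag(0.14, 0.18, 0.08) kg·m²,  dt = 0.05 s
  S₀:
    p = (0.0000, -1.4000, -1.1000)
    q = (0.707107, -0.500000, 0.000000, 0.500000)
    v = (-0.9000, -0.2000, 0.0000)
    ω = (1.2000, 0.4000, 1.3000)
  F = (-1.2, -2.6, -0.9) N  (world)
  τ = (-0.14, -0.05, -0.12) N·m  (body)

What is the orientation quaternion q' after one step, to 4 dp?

q' = (0.7051, -0.4833, 0.0383, 0.5174)

q⊗(0,ω) = (-0.0500000, 0.6485284, 1.5328428, 0.7192391)
updated quaternion q' = (0.7051, -0.4833, 0.0383, 0.5174)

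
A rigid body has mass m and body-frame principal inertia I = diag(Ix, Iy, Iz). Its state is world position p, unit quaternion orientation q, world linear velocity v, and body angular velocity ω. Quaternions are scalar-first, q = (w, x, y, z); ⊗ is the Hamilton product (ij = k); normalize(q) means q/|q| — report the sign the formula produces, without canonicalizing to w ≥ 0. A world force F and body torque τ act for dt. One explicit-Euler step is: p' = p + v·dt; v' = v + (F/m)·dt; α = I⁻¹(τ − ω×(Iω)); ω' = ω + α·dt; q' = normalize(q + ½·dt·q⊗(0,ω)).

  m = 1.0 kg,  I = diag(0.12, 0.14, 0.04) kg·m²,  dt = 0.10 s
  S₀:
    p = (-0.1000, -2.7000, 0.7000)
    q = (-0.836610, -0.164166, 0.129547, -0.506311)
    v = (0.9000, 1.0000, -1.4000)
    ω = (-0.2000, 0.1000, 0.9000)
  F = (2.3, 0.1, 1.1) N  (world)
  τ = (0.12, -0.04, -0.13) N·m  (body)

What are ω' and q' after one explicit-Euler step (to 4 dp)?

gyro term ω×Iω = (-0.0090, -0.0144, -0.0004)
angular accel α = (1.0750, -0.1829, -3.2400)
ω' = ω + α·dt = (-0.0925, 0.0817, 0.5760)
q⊗(0,ω) = (0.4098920, 0.3345454, 0.1653506, -0.7434562)
updated quaternion q' = (-0.8152, -0.1473, 0.1377, -0.5429)

ω' = (-0.0925, 0.0817, 0.5760)
q' = (-0.8152, -0.1473, 0.1377, -0.5429)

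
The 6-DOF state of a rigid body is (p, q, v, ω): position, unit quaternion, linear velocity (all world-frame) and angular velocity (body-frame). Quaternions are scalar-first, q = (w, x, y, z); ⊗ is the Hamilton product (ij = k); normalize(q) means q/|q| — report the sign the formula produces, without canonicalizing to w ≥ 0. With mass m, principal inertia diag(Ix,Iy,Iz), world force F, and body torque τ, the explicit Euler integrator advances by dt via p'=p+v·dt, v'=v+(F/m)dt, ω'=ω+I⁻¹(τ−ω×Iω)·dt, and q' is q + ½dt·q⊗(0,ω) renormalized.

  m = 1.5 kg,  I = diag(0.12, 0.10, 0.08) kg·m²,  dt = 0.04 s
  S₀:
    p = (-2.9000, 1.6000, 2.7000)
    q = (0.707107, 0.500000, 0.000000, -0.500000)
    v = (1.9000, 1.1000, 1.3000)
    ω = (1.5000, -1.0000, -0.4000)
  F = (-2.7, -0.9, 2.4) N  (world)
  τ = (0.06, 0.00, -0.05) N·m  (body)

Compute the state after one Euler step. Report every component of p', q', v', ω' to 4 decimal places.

p' = (-2.8240, 1.6440, 2.7520)
q' = (0.6876, 0.5109, -0.0251, -0.5153)
v' = (1.8280, 1.0760, 1.3640)
ω' = (1.5227, -0.9904, -0.4400)

precession coupling ω×(Iω) = (-0.0080, -0.0240, 0.0300)
α = I⁻¹(τ − ω×Iω) = (0.5667, 0.2400, -1.0000)
ω' = ω + α·dt = (1.5227, -0.9904, -0.4400)
Hamilton product q⊗(0,ω) = (-0.9500000, 0.5606605, -1.2571070, -0.7828428)
q + ½dt·q⊗(0,ω), renormalized = (0.6876, 0.5109, -0.0251, -0.5153)
linear accel F/m = (-1.8000, -0.6000, 1.6000)
new position p' = (-2.8240, 1.6440, 2.7520)
v + (F/m)dt = (1.8280, 1.0760, 1.3640)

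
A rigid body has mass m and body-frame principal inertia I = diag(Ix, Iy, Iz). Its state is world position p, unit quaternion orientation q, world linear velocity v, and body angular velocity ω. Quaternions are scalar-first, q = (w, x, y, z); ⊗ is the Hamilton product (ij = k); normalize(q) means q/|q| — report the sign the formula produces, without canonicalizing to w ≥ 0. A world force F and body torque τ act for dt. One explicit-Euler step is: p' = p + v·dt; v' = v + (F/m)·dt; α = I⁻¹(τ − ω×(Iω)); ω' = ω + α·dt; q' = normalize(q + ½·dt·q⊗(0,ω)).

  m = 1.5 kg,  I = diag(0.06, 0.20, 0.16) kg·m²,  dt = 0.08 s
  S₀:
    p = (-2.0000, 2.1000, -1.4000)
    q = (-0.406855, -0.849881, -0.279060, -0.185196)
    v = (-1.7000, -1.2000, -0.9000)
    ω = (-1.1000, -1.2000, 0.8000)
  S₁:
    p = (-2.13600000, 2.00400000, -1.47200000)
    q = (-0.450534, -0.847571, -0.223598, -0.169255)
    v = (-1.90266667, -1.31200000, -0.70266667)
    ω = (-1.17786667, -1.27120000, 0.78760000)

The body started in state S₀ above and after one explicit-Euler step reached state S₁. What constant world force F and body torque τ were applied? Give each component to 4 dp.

F = (-3.8000, -2.1000, 3.7000)
τ = (-0.0200, -0.0900, 0.1600)

ω₁ − ω₀ = (-0.07786667, -0.07120000, -0.01240000)
τ = I·(Δω/dt) + ω₀×(Iω₀) = (-0.0200, -0.0900, 0.1600)
v₁ − v₀ = (-0.20266667, -0.11200000, 0.19733333)
m·(v₁−v₀)/dt = (-3.8000, -2.1000, 3.7000)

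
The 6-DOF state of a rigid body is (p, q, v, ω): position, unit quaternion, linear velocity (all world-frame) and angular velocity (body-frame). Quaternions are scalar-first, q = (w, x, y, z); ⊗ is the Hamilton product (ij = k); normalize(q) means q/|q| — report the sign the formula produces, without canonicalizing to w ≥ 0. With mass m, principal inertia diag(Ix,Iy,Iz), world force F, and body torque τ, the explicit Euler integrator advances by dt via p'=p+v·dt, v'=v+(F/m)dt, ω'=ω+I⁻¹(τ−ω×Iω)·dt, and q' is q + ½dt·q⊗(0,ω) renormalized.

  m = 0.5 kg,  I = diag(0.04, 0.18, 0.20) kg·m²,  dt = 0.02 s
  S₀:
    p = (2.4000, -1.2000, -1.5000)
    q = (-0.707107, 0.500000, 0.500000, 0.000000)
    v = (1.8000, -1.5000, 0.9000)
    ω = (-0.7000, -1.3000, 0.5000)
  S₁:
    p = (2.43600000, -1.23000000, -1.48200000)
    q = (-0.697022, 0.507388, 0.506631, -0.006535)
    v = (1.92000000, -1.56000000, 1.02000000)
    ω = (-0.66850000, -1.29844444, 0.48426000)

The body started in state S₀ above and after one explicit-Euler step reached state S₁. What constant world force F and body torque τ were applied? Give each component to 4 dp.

rate change Δω = (0.03150000, 0.00155556, -0.01574000)
I·α + gyro = (0.0500, 0.0700, -0.0300)
velocity change Δv = (0.12000000, -0.06000000, 0.12000000)
m·(v₁−v₀)/dt = (3.0000, -1.5000, 3.0000)

F = (3.0000, -1.5000, 3.0000)
τ = (0.0500, 0.0700, -0.0300)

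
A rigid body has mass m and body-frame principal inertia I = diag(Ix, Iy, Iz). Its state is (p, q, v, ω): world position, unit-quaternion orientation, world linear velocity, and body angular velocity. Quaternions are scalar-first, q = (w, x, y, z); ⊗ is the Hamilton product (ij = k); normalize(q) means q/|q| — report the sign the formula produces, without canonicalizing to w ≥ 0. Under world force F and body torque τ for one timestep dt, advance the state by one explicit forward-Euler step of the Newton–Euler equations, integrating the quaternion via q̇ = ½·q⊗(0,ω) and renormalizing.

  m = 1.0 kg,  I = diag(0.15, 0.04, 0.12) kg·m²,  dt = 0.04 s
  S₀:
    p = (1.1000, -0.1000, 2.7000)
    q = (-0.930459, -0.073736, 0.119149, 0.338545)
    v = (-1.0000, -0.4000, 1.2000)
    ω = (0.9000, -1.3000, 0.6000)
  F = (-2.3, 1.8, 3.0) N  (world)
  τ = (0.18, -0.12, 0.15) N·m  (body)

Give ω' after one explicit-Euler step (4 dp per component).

ω' = (0.9646, -1.4362, 0.6071)

α = I⁻¹(τ − ω×Iω) = (1.6160, -3.4050, 0.1775)
new body rate ω' = (0.9646, -1.4362, 0.6071)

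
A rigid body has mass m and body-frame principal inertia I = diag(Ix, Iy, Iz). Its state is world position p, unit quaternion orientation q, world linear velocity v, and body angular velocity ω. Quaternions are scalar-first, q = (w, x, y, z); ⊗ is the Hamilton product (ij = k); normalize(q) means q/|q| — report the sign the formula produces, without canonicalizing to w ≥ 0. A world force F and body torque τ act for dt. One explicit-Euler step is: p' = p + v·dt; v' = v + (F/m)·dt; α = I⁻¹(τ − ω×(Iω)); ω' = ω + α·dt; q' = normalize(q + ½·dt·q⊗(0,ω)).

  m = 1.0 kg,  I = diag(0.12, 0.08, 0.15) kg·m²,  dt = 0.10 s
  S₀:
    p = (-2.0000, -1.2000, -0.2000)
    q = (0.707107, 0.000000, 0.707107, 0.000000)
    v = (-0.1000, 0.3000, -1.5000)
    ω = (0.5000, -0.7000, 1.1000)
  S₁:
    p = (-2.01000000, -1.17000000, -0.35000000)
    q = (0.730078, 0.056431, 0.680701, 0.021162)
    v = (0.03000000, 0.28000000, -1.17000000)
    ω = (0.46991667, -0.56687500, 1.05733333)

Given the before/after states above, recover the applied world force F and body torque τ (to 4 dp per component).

v₁ − v₀ = (0.13000000, -0.02000000, 0.33000000)
m·(v₁−v₀)/dt = (1.3000, -0.2000, 3.3000)
Δω = ω₁−ω₀ = (-0.03008333, 0.13312500, -0.04266667)
precession coupling = (-0.0539, -0.0165, 0.0140)
τ = I·(Δω/dt) + ω₀×(Iω₀) = (-0.0900, 0.0900, -0.0500)

F = (1.3000, -0.2000, 3.3000)
τ = (-0.0900, 0.0900, -0.0500)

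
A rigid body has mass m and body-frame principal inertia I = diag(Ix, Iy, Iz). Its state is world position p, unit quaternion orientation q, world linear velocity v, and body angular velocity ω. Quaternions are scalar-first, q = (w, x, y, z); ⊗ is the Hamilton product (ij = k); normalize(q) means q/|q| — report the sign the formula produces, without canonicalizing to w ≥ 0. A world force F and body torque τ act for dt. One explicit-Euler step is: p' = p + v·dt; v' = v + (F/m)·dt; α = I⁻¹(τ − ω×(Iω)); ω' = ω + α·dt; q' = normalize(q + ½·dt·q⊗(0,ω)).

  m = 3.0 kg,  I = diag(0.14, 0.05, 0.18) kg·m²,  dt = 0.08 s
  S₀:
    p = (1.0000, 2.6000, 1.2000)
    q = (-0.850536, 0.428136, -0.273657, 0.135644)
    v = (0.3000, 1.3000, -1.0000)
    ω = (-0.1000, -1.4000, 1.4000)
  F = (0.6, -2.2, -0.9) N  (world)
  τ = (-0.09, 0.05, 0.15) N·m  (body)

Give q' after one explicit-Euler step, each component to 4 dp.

Hamilton product q⊗(0,ω) = (-0.5302078, -0.1081646, 0.5777956, -1.8175065)
q' = normalize(q + ½dt·q⊗(0,ω)) = (-0.8690, 0.4225, -0.2498, 0.0627)

q' = (-0.8690, 0.4225, -0.2498, 0.0627)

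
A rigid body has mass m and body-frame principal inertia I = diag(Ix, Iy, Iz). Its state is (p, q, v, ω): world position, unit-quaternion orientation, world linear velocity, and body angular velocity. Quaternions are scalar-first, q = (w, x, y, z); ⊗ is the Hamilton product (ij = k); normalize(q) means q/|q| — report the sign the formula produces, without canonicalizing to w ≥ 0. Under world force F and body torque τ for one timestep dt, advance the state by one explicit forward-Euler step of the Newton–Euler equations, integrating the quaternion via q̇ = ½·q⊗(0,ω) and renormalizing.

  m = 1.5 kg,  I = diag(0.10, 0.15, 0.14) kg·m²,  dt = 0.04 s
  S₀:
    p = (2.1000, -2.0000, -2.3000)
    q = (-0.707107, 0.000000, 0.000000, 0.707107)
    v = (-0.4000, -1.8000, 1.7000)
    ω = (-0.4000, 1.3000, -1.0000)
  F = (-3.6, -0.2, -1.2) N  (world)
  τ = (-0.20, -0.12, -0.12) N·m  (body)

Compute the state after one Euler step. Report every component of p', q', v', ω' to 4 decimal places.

p' = (2.0840, -2.0720, -2.2320)
q' = (-0.6926, -0.0127, -0.0240, 0.7208)
v' = (-0.4960, -1.8053, 1.6680)
ω' = (-0.4852, 1.2723, -1.0269)

p' = p + v·dt = (2.0840, -2.0720, -2.2320)
v + (F/m)dt = (-0.4960, -1.8053, 1.6680)
gyro term ω×Iω = (0.0130, -0.0160, -0.0260)
angular accel α = (-2.1300, -0.6933, -0.6714)
new body rate ω' = (-0.4852, 1.2723, -1.0269)
q⊗(0,ω) = (0.7071070, -0.6363963, -1.2020819, 0.7071070)
updated quaternion q' = (-0.6926, -0.0127, -0.0240, 0.7208)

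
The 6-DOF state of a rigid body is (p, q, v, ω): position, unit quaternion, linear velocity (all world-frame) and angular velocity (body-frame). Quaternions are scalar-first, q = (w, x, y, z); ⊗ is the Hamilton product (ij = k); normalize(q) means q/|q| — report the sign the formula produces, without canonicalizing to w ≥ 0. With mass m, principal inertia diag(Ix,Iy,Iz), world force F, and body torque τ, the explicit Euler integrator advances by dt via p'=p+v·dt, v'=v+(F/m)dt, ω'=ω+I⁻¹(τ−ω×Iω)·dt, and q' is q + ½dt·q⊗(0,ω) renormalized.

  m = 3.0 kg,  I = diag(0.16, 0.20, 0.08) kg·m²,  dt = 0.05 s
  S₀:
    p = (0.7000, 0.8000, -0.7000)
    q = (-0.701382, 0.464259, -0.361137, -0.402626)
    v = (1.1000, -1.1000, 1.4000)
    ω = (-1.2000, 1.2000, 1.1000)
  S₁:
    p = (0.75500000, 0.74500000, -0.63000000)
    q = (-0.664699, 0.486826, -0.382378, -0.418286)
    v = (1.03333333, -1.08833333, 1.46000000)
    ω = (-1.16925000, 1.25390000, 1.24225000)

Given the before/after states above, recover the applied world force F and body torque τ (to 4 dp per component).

Δv = v₁−v₀ = (-0.06666667, 0.01166667, 0.06000000)
F = m·Δv/dt = (-4.0000, 0.7000, 3.6000)
ω₁ − ω₀ = (0.03075000, 0.05390000, 0.14225000)
ω₀×(Iω₀) = (-0.1584, -0.1056, -0.0576)
I·α + gyro = (-0.0600, 0.1100, 0.1700)

F = (-4.0000, 0.7000, 3.6000)
τ = (-0.0600, 0.1100, 0.1700)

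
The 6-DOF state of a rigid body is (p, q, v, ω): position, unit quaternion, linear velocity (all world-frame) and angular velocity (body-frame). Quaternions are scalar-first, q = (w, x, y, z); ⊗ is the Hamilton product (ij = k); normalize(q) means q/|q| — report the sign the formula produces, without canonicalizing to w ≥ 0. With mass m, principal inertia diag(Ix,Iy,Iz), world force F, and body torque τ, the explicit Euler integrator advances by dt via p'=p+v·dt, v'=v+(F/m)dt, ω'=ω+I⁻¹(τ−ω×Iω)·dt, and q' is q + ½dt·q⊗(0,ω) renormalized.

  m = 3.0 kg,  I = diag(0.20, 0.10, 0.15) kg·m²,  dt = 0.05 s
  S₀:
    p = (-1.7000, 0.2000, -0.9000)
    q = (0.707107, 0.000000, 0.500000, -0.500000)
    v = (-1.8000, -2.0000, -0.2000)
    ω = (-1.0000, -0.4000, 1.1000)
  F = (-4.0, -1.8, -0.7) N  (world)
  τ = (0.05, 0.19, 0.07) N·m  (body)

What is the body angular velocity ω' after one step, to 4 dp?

precession coupling ω×(Iω) = (-0.0220, -0.0550, -0.0400)
α = I⁻¹(τ − ω×Iω) = (0.3600, 2.4500, 0.7333)
ω' = ω + α·dt = (-0.9820, -0.2775, 1.1367)

ω' = (-0.9820, -0.2775, 1.1367)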